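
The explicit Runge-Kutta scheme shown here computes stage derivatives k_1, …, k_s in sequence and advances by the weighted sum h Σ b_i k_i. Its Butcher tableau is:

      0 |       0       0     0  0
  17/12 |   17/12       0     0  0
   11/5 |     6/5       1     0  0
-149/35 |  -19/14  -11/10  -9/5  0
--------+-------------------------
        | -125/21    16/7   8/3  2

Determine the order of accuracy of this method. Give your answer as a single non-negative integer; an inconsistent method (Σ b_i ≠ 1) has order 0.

b = (-125/21, 16/7, 8/3, 2)
c = (0, 17/12, 11/5, -149/35)
Ac = (0, 0, 17/12, -3311/600)
Σ b_i: (-125/21)·1 + 16/7·1 + 8/3·1 + 2·1 = 1 ✓
b·c: 16/7·17/12 + 8/3·11/5 + 2·(-149/35) = 62/105 ≠ 1/2 ⇒ order 1.

1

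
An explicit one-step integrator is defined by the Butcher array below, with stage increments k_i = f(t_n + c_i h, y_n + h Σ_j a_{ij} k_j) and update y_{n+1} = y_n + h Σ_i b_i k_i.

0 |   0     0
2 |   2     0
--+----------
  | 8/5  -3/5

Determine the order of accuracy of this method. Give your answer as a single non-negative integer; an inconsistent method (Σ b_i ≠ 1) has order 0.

b = (8/5, -3/5)
c = (0, 2)
Σ b_i: 8/5·1 + (-3/5)·1 = 1 ✓
b·c: (-3/5)·2 = -6/5 ≠ 1/2 ⇒ order 1.

1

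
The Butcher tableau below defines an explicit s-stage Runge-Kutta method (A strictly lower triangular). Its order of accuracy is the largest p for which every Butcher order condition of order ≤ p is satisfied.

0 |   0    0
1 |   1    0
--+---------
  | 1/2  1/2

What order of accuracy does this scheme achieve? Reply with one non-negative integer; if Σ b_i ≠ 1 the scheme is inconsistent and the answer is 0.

b = (1/2, 1/2)
c = (0, 1)
Σ b_i: 1/2·1 + 1/2·1 = 1 ✓
b·c: 1/2·1 = 1/2 ✓; 2 stages ⇒ order 2.

2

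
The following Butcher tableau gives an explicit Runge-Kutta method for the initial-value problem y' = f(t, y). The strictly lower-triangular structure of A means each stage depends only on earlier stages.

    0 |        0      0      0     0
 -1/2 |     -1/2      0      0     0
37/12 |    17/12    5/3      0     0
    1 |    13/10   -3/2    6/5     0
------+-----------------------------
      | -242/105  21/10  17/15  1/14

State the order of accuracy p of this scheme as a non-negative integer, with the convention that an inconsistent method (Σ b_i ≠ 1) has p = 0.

b = (-242/105, 21/10, 17/15, 1/14)
c = (0, -1/2, 37/12, 1)
Ac = (0, 0, -5/6, 89/20)
Σ b_i: (-242/105)·1 + 21/10·1 + 17/15·1 + 1/14·1 = 1 ✓
b·c: 21/10·(-1/2) + 17/15·37/12 + 1/14·1 = 317/126 ≠ 1/2 ⇒ order 1.

1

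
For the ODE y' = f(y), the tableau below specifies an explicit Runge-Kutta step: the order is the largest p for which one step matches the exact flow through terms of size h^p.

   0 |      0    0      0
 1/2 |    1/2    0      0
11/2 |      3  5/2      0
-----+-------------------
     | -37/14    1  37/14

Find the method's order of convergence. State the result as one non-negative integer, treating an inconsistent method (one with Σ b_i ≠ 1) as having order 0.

1

b = (-37/14, 1, 37/14)
c = (0, 1/2, 11/2)
Ac = (0, 0, 5/4)
Σ b_i: (-37/14)·1 + 1·1 + 37/14·1 = 1 ✓
b·c: 1·1/2 + 37/14·11/2 = 421/28 ≠ 1/2 ⇒ order 1.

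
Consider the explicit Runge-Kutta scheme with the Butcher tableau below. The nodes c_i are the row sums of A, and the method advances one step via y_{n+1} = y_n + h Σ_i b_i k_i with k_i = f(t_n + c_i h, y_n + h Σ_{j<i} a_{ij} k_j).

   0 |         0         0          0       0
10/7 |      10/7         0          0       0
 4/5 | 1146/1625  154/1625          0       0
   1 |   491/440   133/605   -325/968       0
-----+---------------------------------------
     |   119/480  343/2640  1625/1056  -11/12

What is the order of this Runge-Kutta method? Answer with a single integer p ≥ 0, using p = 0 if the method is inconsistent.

4

b = (119/480, 343/2640, 1625/1056, -11/12)
c = (0, 10/7, 4/5, 1)
Ac = (0, 0, 44/325, 1/22)
Σ b_i: 119/480·1 + 343/2640·1 + 1625/1056·1 + (-11/12)·1 = 1 ✓
b·c: 343/2640·10/7 + 1625/1056·4/5 + (-11/12)·1 = 1/2 ✓
b·c²: 343/2640·100/49 + 1625/1056·16/25 + (-11/12)·1 = 1/3 ✓
b·Ac: 1625/1056·44/325 + (-11/12)·1/22 = 1/6 ✓
b·c³: 343/2640·1000/343 + 1625/1056·64/125 + (-11/12)·1 = 1/4 ✓
b·(c∘Ac): 1625/1056·176/1625 + (-11/12)·1/22 = 1/8 ✓
b·Ac²: 1625/1056·88/455 + (-11/12)·18/77 = 1/12 ✓
b·A²c: (-11/12)·(-1/22) = 1/24 ✓; 4 stages ⇒ order 4.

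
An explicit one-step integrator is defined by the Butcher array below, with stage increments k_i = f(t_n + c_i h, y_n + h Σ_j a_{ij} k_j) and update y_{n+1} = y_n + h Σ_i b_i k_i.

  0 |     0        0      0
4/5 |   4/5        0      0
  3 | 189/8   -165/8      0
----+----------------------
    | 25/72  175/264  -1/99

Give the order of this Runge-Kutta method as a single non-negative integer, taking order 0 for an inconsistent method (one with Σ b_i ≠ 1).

b = (25/72, 175/264, -1/99)
c = (0, 4/5, 3)
Ac = (0, 0, -33/2)
Σ b_i: 25/72·1 + 175/264·1 + (-1/99)·1 = 1 ✓
b·c: 175/264·4/5 + (-1/99)·3 = 1/2 ✓
b·c²: 175/264·16/25 + (-1/99)·9 = 1/3 ✓
b·Ac: (-1/99)·(-33/2) = 1/6 ✓; 3 stages ⇒ order 3.

3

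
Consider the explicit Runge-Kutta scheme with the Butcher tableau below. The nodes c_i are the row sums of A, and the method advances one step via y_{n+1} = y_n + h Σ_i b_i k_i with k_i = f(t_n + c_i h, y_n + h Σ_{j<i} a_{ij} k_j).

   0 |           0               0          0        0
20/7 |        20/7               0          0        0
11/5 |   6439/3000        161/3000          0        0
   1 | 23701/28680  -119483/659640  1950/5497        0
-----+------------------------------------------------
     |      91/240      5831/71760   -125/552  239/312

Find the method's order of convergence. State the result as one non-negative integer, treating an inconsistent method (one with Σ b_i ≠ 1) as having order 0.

4

b = (91/240, 5831/71760, -125/552, 239/312)
c = (0, 20/7, 11/5, 1)
Ac = (0, 0, 23/150, 377/1434)
Σ b_i: 91/240·1 + 5831/71760·1 + (-125/552)·1 + 239/312·1 = 1 ✓
b·c: 5831/71760·20/7 + (-125/552)·11/5 + 239/312·1 = 1/2 ✓
b·c²: 5831/71760·400/49 + (-125/552)·121/25 + 239/312·1 = 1/3 ✓
b·Ac: (-125/552)·23/150 + 239/312·377/1434 = 1/6 ✓
b·c³: 5831/71760·8000/343 + (-125/552)·1331/125 + 239/312·1 = 1/4 ✓
b·(c∘Ac): (-125/552)·253/750 + 239/312·377/1434 = 1/8 ✓
b·Ac²: (-125/552)·46/105 + 239/312·1196/5019 = 1/12 ✓
b·A²c: 239/312·13/239 = 1/24 ✓; 4 stages ⇒ order 4.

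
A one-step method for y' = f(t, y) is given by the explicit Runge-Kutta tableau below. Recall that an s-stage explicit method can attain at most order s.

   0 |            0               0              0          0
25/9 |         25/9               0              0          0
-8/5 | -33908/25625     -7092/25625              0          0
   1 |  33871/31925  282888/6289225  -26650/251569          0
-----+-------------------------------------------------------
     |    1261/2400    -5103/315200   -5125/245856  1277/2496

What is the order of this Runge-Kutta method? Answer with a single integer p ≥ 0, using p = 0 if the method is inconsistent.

b = (1261/2400, -5103/315200, -5125/245856, 1277/2496)
c = (0, 25/9, -8/5, 1)
Ac = (0, 0, -788/1025, 376/1277)
Σ b_i: 1261/2400·1 + (-5103/315200)·1 + (-5125/245856)·1 + 1277/2496·1 = 1 ✓
b·c: (-5103/315200)·25/9 + (-5125/245856)·(-8/5) + 1277/2496·1 = 1/2 ✓
b·c²: (-5103/315200)·625/81 + (-5125/245856)·64/25 + 1277/2496·1 = 1/3 ✓
b·Ac: (-5125/245856)·(-788/1025) + 1277/2496·376/1277 = 1/6 ✓
b·c³: (-5103/315200)·15625/729 + (-5125/245856)·(-512/125) + 1277/2496·1 = 1/4 ✓
b·(c∘Ac): (-5125/245856)·6304/5125 + 1277/2496·376/1277 = 1/8 ✓
b·Ac²: (-5125/245856)·(-788/369) + 1277/2496·872/11493 = 1/12 ✓
b·A²c: 1277/2496·104/1277 = 1/24 ✓; 4 stages ⇒ order 4.

4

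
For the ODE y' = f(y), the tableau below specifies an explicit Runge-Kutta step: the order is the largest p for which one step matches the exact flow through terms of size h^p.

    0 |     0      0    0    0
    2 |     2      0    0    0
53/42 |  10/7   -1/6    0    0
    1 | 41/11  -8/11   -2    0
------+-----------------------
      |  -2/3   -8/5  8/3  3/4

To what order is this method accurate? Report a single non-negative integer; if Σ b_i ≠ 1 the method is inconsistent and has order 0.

b = (-2/3, -8/5, 8/3, 3/4)
c = (0, 2, 53/42, 1)
Ac = (0, 0, -1/3, -919/231)
Σ b_i: (-2/3)·1 + (-8/5)·1 + 8/3·1 + 3/4·1 = 23/20 ≠ 1 ⇒ order 0.

0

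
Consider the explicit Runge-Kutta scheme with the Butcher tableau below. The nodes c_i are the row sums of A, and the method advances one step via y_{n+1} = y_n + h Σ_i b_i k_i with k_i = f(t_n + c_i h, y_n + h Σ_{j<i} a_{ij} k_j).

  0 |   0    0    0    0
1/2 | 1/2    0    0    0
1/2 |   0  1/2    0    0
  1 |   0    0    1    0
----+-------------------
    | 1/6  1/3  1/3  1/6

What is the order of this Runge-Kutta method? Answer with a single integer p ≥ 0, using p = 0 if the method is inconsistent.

4

b = (1/6, 1/3, 1/3, 1/6)
c = (0, 1/2, 1/2, 1)
Ac = (0, 0, 1/4, 1/2)
Σ b_i: 1/6·1 + 1/3·1 + 1/3·1 + 1/6·1 = 1 ✓
b·c: 1/3·1/2 + 1/3·1/2 + 1/6·1 = 1/2 ✓
b·c²: 1/3·1/4 + 1/3·1/4 + 1/6·1 = 1/3 ✓
b·Ac: 1/3·1/4 + 1/6·1/2 = 1/6 ✓
b·c³: 1/3·1/8 + 1/3·1/8 + 1/6·1 = 1/4 ✓
b·(c∘Ac): 1/3·1/8 + 1/6·1/2 = 1/8 ✓
b·Ac²: 1/3·1/8 + 1/6·1/4 = 1/12 ✓
b·A²c: 1/6·1/4 = 1/24 ✓; 4 stages ⇒ order 4.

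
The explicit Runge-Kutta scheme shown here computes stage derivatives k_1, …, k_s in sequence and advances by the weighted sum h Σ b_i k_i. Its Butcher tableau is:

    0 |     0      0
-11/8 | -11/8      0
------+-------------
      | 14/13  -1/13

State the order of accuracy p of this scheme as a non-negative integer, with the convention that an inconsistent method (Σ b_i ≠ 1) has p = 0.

1

b = (14/13, -1/13)
c = (0, -11/8)
Σ b_i: 14/13·1 + (-1/13)·1 = 1 ✓
b·c: (-1/13)·(-11/8) = 11/104 ≠ 1/2 ⇒ order 1.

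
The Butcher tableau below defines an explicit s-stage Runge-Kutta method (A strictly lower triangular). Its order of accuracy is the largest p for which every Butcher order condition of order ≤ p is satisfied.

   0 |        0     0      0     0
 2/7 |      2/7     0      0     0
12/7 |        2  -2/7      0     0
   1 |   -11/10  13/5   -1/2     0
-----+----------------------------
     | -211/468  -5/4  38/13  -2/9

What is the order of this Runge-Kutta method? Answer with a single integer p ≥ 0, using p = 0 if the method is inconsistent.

b = (-211/468, -5/4, 38/13, -2/9)
c = (0, 2/7, 12/7, 1)
Ac = (0, 0, -4/49, -4/35)
Σ b_i: (-211/468)·1 + (-5/4)·1 + 38/13·1 + (-2/9)·1 = 1 ✓
b·c: (-5/4)·2/7 + 38/13·12/7 + (-2/9)·1 = 1037/234 ≠ 1/2 ⇒ order 1.

1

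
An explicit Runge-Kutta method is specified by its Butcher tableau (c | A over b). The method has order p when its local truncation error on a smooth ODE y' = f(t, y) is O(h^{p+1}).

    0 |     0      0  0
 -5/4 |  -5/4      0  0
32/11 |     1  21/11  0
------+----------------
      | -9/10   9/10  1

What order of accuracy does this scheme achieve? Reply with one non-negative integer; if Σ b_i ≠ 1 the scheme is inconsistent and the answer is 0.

b = (-9/10, 9/10, 1)
c = (0, -5/4, 32/11)
Ac = (0, 0, -105/44)
Σ b_i: (-9/10)·1 + 9/10·1 + 1·1 = 1 ✓
b·c: 9/10·(-5/4) + 1·32/11 = 157/88 ≠ 1/2 ⇒ order 1.

1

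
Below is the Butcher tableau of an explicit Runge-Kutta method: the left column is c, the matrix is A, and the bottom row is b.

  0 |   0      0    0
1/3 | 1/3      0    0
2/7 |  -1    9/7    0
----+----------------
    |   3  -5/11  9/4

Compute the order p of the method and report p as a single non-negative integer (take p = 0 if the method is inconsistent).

b = (3, -5/11, 9/4)
c = (0, 1/3, 2/7)
Ac = (0, 0, 3/7)
Σ b_i: 3·1 + (-5/11)·1 + 9/4·1 = 211/44 ≠ 1 ⇒ order 0.

0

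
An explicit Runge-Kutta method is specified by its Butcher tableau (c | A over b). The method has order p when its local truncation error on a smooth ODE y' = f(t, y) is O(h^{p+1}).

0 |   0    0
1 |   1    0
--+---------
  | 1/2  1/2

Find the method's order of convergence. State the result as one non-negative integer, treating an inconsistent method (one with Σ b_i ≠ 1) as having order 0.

2

b = (1/2, 1/2)
c = (0, 1)
Σ b_i: 1/2·1 + 1/2·1 = 1 ✓
b·c: 1/2·1 = 1/2 ✓; 2 stages ⇒ order 2.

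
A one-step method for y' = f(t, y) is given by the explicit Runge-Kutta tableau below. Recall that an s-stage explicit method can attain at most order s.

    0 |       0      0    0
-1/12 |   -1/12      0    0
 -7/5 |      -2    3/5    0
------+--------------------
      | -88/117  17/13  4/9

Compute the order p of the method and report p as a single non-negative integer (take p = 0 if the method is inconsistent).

1

b = (-88/117, 17/13, 4/9)
c = (0, -1/12, -7/5)
Ac = (0, 0, -1/20)
Σ b_i: (-88/117)·1 + 17/13·1 + 4/9·1 = 1 ✓
b·c: 17/13·(-1/12) + 4/9·(-7/5) = -1711/2340 ≠ 1/2 ⇒ order 1.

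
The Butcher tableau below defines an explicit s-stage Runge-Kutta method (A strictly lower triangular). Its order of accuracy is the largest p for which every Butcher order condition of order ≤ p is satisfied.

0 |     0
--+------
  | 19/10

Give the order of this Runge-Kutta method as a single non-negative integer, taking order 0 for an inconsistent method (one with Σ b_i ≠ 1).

b = (19/10)
c = (0)
Σ b_i: 19/10·1 = 19/10 ≠ 1 ⇒ order 0.

0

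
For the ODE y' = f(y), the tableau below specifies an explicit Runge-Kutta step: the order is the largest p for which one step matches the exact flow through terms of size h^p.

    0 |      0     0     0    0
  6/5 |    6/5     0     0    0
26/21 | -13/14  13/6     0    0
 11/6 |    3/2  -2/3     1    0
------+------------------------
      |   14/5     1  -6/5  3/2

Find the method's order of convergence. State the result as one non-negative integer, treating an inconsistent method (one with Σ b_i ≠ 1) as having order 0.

b = (14/5, 1, -6/5, 3/2)
c = (0, 6/5, 26/21, 11/6)
Ac = (0, 0, 13/5, 46/105)
Σ b_i: 14/5·1 + 1·1 + (-6/5)·1 + 3/2·1 = 41/10 ≠ 1 ⇒ order 0.

0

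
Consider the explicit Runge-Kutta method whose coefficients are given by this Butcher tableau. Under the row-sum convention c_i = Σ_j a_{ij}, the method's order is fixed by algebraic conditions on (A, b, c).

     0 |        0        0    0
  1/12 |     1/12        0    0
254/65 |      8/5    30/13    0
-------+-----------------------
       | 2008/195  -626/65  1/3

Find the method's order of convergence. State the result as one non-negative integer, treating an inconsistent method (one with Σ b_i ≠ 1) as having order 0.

2

b = (2008/195, -626/65, 1/3)
c = (0, 1/12, 254/65)
Ac = (0, 0, 5/26)
Σ b_i: 2008/195·1 + (-626/65)·1 + 1/3·1 = 1 ✓
b·c: (-626/65)·1/12 + 1/3·254/65 = 1/2 ✓
b·c²: (-626/65)·1/144 + 1/3·64516/4225 = 1528039/304200 ≠ 1/3 ⇒ order 2.
b·Ac: 1/3·5/26 = 5/78 ≠ 1/6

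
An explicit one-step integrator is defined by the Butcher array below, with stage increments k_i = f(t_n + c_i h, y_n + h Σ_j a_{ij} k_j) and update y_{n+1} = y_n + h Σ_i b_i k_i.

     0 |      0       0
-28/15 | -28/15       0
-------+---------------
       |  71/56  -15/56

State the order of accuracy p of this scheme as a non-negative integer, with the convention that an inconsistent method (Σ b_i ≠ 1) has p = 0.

b = (71/56, -15/56)
c = (0, -28/15)
Σ b_i: 71/56·1 + (-15/56)·1 = 1 ✓
b·c: (-15/56)·(-28/15) = 1/2 ✓; 2 stages ⇒ order 2.

2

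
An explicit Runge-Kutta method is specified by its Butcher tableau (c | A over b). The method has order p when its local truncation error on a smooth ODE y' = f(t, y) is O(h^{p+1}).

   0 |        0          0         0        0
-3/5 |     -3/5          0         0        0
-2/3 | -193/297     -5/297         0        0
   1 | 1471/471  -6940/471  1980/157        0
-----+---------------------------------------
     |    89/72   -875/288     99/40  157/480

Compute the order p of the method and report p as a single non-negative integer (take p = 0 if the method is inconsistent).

b = (89/72, -875/288, 99/40, 157/480)
c = (0, -3/5, -2/3, 1)
Ac = (0, 0, 1/99, 68/157)
Σ b_i: 89/72·1 + (-875/288)·1 + 99/40·1 + 157/480·1 = 1 ✓
b·c: (-875/288)·(-3/5) + 99/40·(-2/3) + 157/480·1 = 1/2 ✓
b·c²: (-875/288)·9/25 + 99/40·4/9 + 157/480·1 = 1/3 ✓
b·Ac: 99/40·1/99 + 157/480·68/157 = 1/6 ✓
b·c³: (-875/288)·(-27/125) + 99/40·(-8/27) + 157/480·1 = 1/4 ✓
b·(c∘Ac): 99/40·(-2/297) + 157/480·68/157 = 1/8 ✓
b·Ac²: 99/40·(-1/165) + 157/480·236/785 = 1/12 ✓
b·A²c: 157/480·20/157 = 1/24 ✓; 4 stages ⇒ order 4.

4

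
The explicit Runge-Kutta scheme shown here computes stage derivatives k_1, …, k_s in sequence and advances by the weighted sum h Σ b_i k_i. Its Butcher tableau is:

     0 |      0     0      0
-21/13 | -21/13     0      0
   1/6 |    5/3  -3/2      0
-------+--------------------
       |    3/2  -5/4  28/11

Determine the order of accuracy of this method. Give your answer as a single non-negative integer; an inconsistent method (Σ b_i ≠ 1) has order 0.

b = (3/2, -5/4, 28/11)
c = (0, -21/13, 1/6)
Ac = (0, 0, 63/26)
Σ b_i: 3/2·1 + (-5/4)·1 + 28/11·1 = 123/44 ≠ 1 ⇒ order 0.

0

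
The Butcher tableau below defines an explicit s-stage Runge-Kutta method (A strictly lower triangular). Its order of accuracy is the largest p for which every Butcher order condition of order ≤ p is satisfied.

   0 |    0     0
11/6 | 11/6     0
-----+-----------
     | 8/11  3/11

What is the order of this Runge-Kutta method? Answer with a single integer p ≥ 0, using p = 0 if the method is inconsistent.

2

b = (8/11, 3/11)
c = (0, 11/6)
Σ b_i: 8/11·1 + 3/11·1 = 1 ✓
b·c: 3/11·11/6 = 1/2 ✓; 2 stages ⇒ order 2.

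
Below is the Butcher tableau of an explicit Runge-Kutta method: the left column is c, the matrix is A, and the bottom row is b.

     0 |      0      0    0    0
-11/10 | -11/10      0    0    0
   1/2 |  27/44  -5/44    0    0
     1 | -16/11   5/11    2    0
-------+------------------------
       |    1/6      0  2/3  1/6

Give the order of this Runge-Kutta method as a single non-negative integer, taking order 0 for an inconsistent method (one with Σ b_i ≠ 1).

4

b = (1/6, 0, 2/3, 1/6)
c = (0, -11/10, 1/2, 1)
Ac = (0, 0, 1/8, 1/2)
Σ b_i: 1/6·1 + 2/3·1 + 1/6·1 = 1 ✓
b·c: 2/3·1/2 + 1/6·1 = 1/2 ✓
b·c²: 2/3·1/4 + 1/6·1 = 1/3 ✓
b·Ac: 2/3·1/8 + 1/6·1/2 = 1/6 ✓
b·c³: 2/3·1/8 + 1/6·1 = 1/4 ✓
b·(c∘Ac): 2/3·1/16 + 1/6·1/2 = 1/8 ✓
b·Ac²: 2/3·(-11/80) + 1/6·21/20 = 1/12 ✓
b·A²c: 1/6·1/4 = 1/24 ✓; 4 stages ⇒ order 4.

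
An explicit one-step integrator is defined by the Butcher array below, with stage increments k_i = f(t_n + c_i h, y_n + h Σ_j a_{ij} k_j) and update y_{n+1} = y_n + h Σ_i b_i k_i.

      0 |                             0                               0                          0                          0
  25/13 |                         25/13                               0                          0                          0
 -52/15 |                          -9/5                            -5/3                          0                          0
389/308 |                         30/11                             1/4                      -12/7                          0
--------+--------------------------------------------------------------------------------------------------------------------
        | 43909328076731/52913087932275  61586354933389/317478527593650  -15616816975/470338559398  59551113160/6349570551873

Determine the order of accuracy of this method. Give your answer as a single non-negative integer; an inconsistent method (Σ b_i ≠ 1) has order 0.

b = (43909328076731/52913087932275, 61586354933389/317478527593650, -15616816975/470338559398, 59551113160/6349570551873)
c = (0, 25/13, -52/15, 389/308)
Ac = (0, 0, -125/39, 11691/1820)
Σ b_i: 43909328076731/52913087932275·1 + 61586354933389/317478527593650·1 + (-15616816975/470338559398)·1 + 59551113160/6349570551873·1 = 1 ✓
b·c: 61586354933389/317478527593650·25/13 + (-15616816975/470338559398)·(-52/15) + 59551113160/6349570551873·389/308 = 1/2 ✓
b·c²: 61586354933389/317478527593650·625/169 + (-15616816975/470338559398)·2704/225 + 59551113160/6349570551873·151321/94864 = 1/3 ✓
b·Ac: (-15616816975/470338559398)·(-125/39) + 59551113160/6349570551873·11691/1820 = 1/6 ✓
b·c³: 61586354933389/317478527593650·15625/2197 + (-15616816975/470338559398)·(-140608/3375) + 59551113160/6349570551873·58863869/29218112 = 707241682498910753/254236804896994920 ≠ 1/4 ⇒ order 3.
b·(c∘Ac): (-15616816975/470338559398)·100/9 + 59551113160/6349570551873·4547799/560560 = -16114686852937/55029611449566 ≠ 1/8
b·Ac²: (-15616816975/470338559398)·(-3125/507) + 59551113160/6349570551873·(-6983491/354900) = 49790619230909/2476332515230470 ≠ 1/12
b·A²c: 59551113160/6349570551873·500/91 = 4253650940000/82544417174349 ≠ 1/24

3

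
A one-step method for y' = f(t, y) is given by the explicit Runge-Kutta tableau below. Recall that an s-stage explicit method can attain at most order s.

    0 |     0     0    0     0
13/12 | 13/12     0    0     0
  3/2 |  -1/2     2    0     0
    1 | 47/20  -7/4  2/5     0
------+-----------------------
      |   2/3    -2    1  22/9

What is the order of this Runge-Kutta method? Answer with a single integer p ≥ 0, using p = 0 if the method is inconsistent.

0

b = (2/3, -2, 1, 22/9)
c = (0, 13/12, 3/2, 1)
Ac = (0, 0, 13/6, -311/240)
Σ b_i: 2/3·1 + (-2)·1 + 1·1 + 22/9·1 = 19/9 ≠ 1 ⇒ order 0.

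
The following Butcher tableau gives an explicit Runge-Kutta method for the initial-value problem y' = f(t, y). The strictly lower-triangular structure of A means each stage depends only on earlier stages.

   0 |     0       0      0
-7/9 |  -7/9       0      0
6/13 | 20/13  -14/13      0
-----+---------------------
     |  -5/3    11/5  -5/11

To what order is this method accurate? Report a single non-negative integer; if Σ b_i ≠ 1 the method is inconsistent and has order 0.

b = (-5/3, 11/5, -5/11)
c = (0, -7/9, 6/13)
Ac = (0, 0, 98/117)
Σ b_i: (-5/3)·1 + 11/5·1 + (-5/11)·1 = 13/165 ≠ 1 ⇒ order 0.

0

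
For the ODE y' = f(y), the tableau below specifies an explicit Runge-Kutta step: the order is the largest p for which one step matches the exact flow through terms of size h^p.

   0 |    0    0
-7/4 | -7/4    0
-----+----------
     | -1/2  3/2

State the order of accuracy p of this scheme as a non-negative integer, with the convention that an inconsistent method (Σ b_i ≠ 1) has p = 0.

1

b = (-1/2, 3/2)
c = (0, -7/4)
Σ b_i: (-1/2)·1 + 3/2·1 = 1 ✓
b·c: 3/2·(-7/4) = -21/8 ≠ 1/2 ⇒ order 1.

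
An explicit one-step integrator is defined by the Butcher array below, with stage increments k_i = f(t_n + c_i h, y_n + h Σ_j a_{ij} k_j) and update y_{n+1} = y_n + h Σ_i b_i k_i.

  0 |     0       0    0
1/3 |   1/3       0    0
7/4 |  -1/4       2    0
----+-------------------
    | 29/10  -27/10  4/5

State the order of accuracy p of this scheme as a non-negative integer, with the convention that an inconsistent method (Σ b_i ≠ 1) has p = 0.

b = (29/10, -27/10, 4/5)
c = (0, 1/3, 7/4)
Ac = (0, 0, 2/3)
Σ b_i: 29/10·1 + (-27/10)·1 + 4/5·1 = 1 ✓
b·c: (-27/10)·1/3 + 4/5·7/4 = 1/2 ✓
b·c²: (-27/10)·1/9 + 4/5·49/16 = 43/20 ≠ 1/3 ⇒ order 2.
b·Ac: 4/5·2/3 = 8/15 ≠ 1/6

2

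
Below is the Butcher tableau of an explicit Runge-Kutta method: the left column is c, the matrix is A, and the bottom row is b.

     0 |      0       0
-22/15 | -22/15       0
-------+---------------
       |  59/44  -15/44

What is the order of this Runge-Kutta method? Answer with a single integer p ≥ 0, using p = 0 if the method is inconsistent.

b = (59/44, -15/44)
c = (0, -22/15)
Σ b_i: 59/44·1 + (-15/44)·1 = 1 ✓
b·c: (-15/44)·(-22/15) = 1/2 ✓; 2 stages ⇒ order 2.

2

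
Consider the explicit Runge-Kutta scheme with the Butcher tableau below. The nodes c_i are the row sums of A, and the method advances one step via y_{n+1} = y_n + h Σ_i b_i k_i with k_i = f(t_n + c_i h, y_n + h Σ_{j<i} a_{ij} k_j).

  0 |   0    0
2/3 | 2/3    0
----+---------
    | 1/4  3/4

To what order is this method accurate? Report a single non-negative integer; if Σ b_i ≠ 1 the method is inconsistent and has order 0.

b = (1/4, 3/4)
c = (0, 2/3)
Σ b_i: 1/4·1 + 3/4·1 = 1 ✓
b·c: 3/4·2/3 = 1/2 ✓; 2 stages ⇒ order 2.

2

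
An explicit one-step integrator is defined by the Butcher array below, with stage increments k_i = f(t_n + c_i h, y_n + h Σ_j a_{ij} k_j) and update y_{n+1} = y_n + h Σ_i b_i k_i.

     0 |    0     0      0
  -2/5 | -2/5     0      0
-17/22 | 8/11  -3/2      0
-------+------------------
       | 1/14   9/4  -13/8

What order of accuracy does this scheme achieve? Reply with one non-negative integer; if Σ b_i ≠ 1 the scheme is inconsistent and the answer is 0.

0

b = (1/14, 9/4, -13/8)
c = (0, -2/5, -17/22)
Ac = (0, 0, 3/5)
Σ b_i: 1/14·1 + 9/4·1 + (-13/8)·1 = 39/56 ≠ 1 ⇒ order 0.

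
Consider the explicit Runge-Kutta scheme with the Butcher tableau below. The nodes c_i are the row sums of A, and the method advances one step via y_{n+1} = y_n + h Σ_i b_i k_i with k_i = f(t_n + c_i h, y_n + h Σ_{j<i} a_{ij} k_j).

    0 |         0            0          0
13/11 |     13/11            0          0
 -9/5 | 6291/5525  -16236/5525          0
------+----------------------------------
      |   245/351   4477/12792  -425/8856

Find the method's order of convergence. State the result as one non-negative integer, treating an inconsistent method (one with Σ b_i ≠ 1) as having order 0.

b = (245/351, 4477/12792, -425/8856)
c = (0, 13/11, -9/5)
Ac = (0, 0, -1476/425)
Σ b_i: 245/351·1 + 4477/12792·1 + (-425/8856)·1 = 1 ✓
b·c: 4477/12792·13/11 + (-425/8856)·(-9/5) = 1/2 ✓
b·c²: 4477/12792·169/121 + (-425/8856)·81/25 = 1/3 ✓
b·Ac: (-425/8856)·(-1476/425) = 1/6 ✓; 3 stages ⇒ order 3.

3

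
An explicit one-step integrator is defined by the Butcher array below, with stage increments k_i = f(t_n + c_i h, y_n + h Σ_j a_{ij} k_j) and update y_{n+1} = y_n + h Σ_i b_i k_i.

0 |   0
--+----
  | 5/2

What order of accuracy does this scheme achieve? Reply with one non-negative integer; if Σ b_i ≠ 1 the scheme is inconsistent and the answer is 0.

b = (5/2)
c = (0)
Σ b_i: 5/2·1 = 5/2 ≠ 1 ⇒ order 0.

0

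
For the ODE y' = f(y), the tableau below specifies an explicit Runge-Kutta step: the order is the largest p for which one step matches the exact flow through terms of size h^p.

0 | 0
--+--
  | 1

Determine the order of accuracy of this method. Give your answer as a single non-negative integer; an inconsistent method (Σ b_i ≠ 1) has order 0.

1

b = (1)
c = (0)
Σ b_i: 1·1 = 1 ✓; 1 stage ⇒ order 1.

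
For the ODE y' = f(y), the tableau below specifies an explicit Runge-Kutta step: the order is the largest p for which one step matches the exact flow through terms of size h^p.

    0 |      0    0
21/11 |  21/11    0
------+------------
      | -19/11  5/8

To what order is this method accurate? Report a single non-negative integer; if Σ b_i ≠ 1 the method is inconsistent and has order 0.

b = (-19/11, 5/8)
c = (0, 21/11)
Σ b_i: (-19/11)·1 + 5/8·1 = -97/88 ≠ 1 ⇒ order 0.

0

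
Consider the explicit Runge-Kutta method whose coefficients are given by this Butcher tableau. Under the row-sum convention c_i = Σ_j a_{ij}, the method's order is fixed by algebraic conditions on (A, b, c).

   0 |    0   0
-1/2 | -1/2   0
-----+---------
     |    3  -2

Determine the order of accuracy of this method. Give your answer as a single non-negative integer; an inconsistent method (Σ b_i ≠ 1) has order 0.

1

b = (3, -2)
c = (0, -1/2)
Σ b_i: 3·1 + (-2)·1 = 1 ✓
b·c: (-2)·(-1/2) = 1 ≠ 1/2 ⇒ order 1.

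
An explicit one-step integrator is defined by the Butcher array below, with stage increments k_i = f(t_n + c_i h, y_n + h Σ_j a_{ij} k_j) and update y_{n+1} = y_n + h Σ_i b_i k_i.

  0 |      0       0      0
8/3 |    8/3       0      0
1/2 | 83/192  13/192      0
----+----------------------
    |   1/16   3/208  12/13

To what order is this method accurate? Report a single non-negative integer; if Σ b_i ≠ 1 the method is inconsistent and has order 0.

3

b = (1/16, 3/208, 12/13)
c = (0, 8/3, 1/2)
Ac = (0, 0, 13/72)
Σ b_i: 1/16·1 + 3/208·1 + 12/13·1 = 1 ✓
b·c: 3/208·8/3 + 12/13·1/2 = 1/2 ✓
b·c²: 3/208·64/9 + 12/13·1/4 = 1/3 ✓
b·Ac: 12/13·13/72 = 1/6 ✓; 3 stages ⇒ order 3.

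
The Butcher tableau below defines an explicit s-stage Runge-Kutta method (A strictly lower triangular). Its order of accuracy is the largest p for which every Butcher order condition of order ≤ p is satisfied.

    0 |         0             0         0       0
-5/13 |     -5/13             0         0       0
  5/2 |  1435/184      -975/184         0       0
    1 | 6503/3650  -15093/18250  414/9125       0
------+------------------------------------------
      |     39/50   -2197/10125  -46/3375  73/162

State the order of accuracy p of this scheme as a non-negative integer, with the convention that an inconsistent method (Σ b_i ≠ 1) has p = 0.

4

b = (39/50, -2197/10125, -46/3375, 73/162)
c = (0, -5/13, 5/2, 1)
Ac = (0, 0, 375/184, 63/146)
Σ b_i: 39/50·1 + (-2197/10125)·1 + (-46/3375)·1 + 73/162·1 = 1 ✓
b·c: (-2197/10125)·(-5/13) + (-46/3375)·5/2 + 73/162·1 = 1/2 ✓
b·c²: (-2197/10125)·25/169 + (-46/3375)·25/4 + 73/162·1 = 1/3 ✓
b·Ac: (-46/3375)·375/184 + 73/162·63/146 = 1/6 ✓
b·c³: (-2197/10125)·(-125/2197) + (-46/3375)·125/8 + 73/162·1 = 1/4 ✓
b·(c∘Ac): (-46/3375)·1875/368 + 73/162·63/146 = 1/8 ✓
b·Ac²: (-46/3375)·(-1875/2392) + 73/162·153/949 = 1/12 ✓
b·A²c: 73/162·27/292 = 1/24 ✓; 4 stages ⇒ order 4.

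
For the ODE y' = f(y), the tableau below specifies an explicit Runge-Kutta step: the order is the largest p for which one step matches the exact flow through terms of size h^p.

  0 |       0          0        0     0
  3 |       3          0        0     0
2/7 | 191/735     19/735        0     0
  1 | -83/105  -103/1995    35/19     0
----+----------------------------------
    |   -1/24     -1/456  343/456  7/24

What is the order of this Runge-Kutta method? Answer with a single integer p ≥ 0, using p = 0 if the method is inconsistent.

4

b = (-1/24, -1/456, 343/456, 7/24)
c = (0, 3, 2/7, 1)
Ac = (0, 0, 19/245, 13/35)
Σ b_i: (-1/24)·1 + (-1/456)·1 + 343/456·1 + 7/24·1 = 1 ✓
b·c: (-1/456)·3 + 343/456·2/7 + 7/24·1 = 1/2 ✓
b·c²: (-1/456)·9 + 343/456·4/49 + 7/24·1 = 1/3 ✓
b·Ac: 343/456·19/245 + 7/24·13/35 = 1/6 ✓
b·c³: (-1/456)·27 + 343/456·8/343 + 7/24·1 = 1/4 ✓
b·(c∘Ac): 343/456·38/1715 + 7/24·13/35 = 1/8 ✓
b·Ac²: 343/456·57/245 + 7/24·(-11/35) = 1/12 ✓
b·A²c: 7/24·1/7 = 1/24 ✓; 4 stages ⇒ order 4.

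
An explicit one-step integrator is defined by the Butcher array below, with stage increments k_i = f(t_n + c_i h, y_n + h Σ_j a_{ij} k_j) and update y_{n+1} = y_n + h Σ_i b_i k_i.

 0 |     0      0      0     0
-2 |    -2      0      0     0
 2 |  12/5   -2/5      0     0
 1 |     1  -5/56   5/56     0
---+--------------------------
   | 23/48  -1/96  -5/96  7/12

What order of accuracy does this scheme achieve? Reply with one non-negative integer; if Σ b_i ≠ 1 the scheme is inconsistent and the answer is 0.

b = (23/48, -1/96, -5/96, 7/12)
c = (0, -2, 2, 1)
Ac = (0, 0, 4/5, 5/14)
Σ b_i: 23/48·1 + (-1/96)·1 + (-5/96)·1 + 7/12·1 = 1 ✓
b·c: (-1/96)·(-2) + (-5/96)·2 + 7/12·1 = 1/2 ✓
b·c²: (-1/96)·4 + (-5/96)·4 + 7/12·1 = 1/3 ✓
b·Ac: (-5/96)·4/5 + 7/12·5/14 = 1/6 ✓
b·c³: (-1/96)·(-8) + (-5/96)·8 + 7/12·1 = 1/4 ✓
b·(c∘Ac): (-5/96)·8/5 + 7/12·5/14 = 1/8 ✓
b·Ac²: (-5/96)·(-8/5) = 1/12 ✓
b·A²c: 7/12·1/14 = 1/24 ✓; 4 stages ⇒ order 4.

4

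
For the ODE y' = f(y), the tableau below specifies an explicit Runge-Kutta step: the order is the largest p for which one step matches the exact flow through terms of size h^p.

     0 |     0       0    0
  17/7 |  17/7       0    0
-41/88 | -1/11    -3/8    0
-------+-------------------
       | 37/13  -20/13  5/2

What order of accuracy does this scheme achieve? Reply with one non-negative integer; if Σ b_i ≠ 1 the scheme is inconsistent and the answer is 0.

b = (37/13, -20/13, 5/2)
c = (0, 17/7, -41/88)
Ac = (0, 0, -51/56)
Σ b_i: 37/13·1 + (-20/13)·1 + 5/2·1 = 99/26 ≠ 1 ⇒ order 0.

0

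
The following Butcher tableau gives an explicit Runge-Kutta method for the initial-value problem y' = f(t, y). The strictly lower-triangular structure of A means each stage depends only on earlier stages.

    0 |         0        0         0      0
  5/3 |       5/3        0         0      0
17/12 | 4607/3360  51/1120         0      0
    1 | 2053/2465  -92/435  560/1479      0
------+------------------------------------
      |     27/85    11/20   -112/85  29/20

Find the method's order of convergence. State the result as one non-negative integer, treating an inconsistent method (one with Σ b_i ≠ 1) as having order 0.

b = (27/85, 11/20, -112/85, 29/20)
c = (0, 5/3, 17/12, 1)
Ac = (0, 0, 17/224, 16/87)
Σ b_i: 27/85·1 + 11/20·1 + (-112/85)·1 + 29/20·1 = 1 ✓
b·c: 11/20·5/3 + (-112/85)·17/12 + 29/20·1 = 1/2 ✓
b·c²: 11/20·25/9 + (-112/85)·289/144 + 29/20·1 = 1/3 ✓
b·Ac: (-112/85)·17/224 + 29/20·16/87 = 1/6 ✓
b·c³: 11/20·125/27 + (-112/85)·4913/1728 + 29/20·1 = 1/4 ✓
b·(c∘Ac): (-112/85)·289/2688 + 29/20·16/87 = 1/8 ✓
b·Ac²: (-112/85)·85/672 + 29/20·5/29 = 1/12 ✓
b·A²c: 29/20·5/174 = 1/24 ✓; 4 stages ⇒ order 4.

4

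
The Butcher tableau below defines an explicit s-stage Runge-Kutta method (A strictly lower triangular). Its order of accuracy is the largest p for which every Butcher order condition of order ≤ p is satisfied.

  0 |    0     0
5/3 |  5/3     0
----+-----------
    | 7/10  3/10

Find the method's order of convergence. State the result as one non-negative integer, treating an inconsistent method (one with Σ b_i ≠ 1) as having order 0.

b = (7/10, 3/10)
c = (0, 5/3)
Σ b_i: 7/10·1 + 3/10·1 = 1 ✓
b·c: 3/10·5/3 = 1/2 ✓; 2 stages ⇒ order 2.

2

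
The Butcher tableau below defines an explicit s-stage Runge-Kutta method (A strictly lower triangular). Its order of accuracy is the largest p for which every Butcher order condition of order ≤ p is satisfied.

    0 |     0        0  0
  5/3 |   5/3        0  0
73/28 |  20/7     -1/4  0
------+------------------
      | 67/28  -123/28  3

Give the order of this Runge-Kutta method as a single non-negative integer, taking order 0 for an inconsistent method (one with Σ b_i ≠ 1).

b = (67/28, -123/28, 3)
c = (0, 5/3, 73/28)
Ac = (0, 0, -5/12)
Σ b_i: 67/28·1 + (-123/28)·1 + 3·1 = 1 ✓
b·c: (-123/28)·5/3 + 3·73/28 = 1/2 ✓
b·c²: (-123/28)·25/9 + 3·5329/784 = 19261/2352 ≠ 1/3 ⇒ order 2.
b·Ac: 3·(-5/12) = -5/4 ≠ 1/6

2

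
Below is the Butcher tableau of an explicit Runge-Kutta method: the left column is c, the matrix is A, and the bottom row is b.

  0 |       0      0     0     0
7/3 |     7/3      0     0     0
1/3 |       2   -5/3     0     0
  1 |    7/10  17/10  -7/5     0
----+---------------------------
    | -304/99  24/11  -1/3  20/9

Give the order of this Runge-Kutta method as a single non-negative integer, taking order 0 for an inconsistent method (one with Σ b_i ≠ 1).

b = (-304/99, 24/11, -1/3, 20/9)
c = (0, 7/3, 1/3, 1)
Ac = (0, 0, -35/9, 7/2)
Σ b_i: (-304/99)·1 + 24/11·1 + (-1/3)·1 + 20/9·1 = 1 ✓
b·c: 24/11·7/3 + (-1/3)·1/3 + 20/9·1 = 713/99 ≠ 1/2 ⇒ order 1.

1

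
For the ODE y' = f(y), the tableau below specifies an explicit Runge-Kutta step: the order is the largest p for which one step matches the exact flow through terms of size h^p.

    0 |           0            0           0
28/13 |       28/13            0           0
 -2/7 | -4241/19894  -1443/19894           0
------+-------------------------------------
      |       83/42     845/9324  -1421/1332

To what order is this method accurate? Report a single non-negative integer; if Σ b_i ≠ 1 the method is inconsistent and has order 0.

3

b = (83/42, 845/9324, -1421/1332)
c = (0, 28/13, -2/7)
Ac = (0, 0, -222/1421)
Σ b_i: 83/42·1 + 845/9324·1 + (-1421/1332)·1 = 1 ✓
b·c: 845/9324·28/13 + (-1421/1332)·(-2/7) = 1/2 ✓
b·c²: 845/9324·784/169 + (-1421/1332)·4/49 = 1/3 ✓
b·Ac: (-1421/1332)·(-222/1421) = 1/6 ✓; 3 stages ⇒ order 3.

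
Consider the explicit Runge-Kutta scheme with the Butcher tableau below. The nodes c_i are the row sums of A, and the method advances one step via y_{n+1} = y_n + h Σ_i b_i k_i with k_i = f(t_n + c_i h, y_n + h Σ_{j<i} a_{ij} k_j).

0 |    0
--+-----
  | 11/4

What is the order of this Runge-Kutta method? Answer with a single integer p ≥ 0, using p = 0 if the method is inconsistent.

0

b = (11/4)
c = (0)
Σ b_i: 11/4·1 = 11/4 ≠ 1 ⇒ order 0.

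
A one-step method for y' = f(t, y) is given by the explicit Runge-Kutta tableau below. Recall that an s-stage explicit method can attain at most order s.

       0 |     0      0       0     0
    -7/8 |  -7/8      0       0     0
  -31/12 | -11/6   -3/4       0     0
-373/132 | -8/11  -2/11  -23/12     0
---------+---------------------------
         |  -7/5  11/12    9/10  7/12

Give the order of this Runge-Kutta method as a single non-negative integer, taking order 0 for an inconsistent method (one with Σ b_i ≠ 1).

1

b = (-7/5, 11/12, 9/10, 7/12)
c = (0, -7/8, -31/12, -373/132)
Ac = (0, 0, 21/32, 8095/1584)
Σ b_i: (-7/5)·1 + 11/12·1 + 9/10·1 + 7/12·1 = 1 ✓
b·c: 11/12·(-7/8) + 9/10·(-31/12) + 7/12·(-373/132) = -75643/15840 ≠ 1/2 ⇒ order 1.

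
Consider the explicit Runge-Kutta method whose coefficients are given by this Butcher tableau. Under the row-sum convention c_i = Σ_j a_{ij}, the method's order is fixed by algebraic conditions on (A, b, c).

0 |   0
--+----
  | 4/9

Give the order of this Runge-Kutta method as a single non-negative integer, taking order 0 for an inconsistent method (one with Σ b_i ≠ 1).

b = (4/9)
c = (0)
Σ b_i: 4/9·1 = 4/9 ≠ 1 ⇒ order 0.

0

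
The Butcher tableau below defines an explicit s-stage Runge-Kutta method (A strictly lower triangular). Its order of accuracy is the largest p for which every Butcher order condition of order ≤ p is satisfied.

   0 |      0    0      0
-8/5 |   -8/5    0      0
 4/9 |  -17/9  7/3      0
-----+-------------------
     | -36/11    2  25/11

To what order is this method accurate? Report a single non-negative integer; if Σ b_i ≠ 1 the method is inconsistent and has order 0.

1

b = (-36/11, 2, 25/11)
c = (0, -8/5, 4/9)
Ac = (0, 0, -56/15)
Σ b_i: (-36/11)·1 + 2·1 + 25/11·1 = 1 ✓
b·c: 2·(-8/5) + 25/11·4/9 = -1084/495 ≠ 1/2 ⇒ order 1.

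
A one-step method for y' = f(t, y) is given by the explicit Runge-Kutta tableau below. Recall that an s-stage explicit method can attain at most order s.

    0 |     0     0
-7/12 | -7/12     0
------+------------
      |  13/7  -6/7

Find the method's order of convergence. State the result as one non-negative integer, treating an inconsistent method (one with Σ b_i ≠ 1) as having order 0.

2

b = (13/7, -6/7)
c = (0, -7/12)
Σ b_i: 13/7·1 + (-6/7)·1 = 1 ✓
b·c: (-6/7)·(-7/12) = 1/2 ✓; 2 stages ⇒ order 2.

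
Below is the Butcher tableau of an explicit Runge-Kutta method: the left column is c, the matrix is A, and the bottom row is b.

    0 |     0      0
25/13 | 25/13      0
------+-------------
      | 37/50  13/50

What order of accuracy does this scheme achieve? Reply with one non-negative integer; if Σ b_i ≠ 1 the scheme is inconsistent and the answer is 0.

b = (37/50, 13/50)
c = (0, 25/13)
Σ b_i: 37/50·1 + 13/50·1 = 1 ✓
b·c: 13/50·25/13 = 1/2 ✓; 2 stages ⇒ order 2.

2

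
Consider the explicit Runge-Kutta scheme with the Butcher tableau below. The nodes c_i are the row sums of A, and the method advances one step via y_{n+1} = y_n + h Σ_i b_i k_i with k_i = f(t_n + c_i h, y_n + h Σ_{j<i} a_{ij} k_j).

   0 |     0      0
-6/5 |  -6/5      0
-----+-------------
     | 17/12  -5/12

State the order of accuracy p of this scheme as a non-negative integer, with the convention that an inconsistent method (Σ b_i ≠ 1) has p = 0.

b = (17/12, -5/12)
c = (0, -6/5)
Σ b_i: 17/12·1 + (-5/12)·1 = 1 ✓
b·c: (-5/12)·(-6/5) = 1/2 ✓; 2 stages ⇒ order 2.

2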